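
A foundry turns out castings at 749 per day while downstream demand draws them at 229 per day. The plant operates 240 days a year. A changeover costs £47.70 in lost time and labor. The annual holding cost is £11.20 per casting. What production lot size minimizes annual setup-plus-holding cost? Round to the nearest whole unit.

Annual demand D = 229 × 240 = 54,960.
Production build-up factor (1 − d/p) = 1 − 229/749 = 0.6943.
Q* = √(2DS / (H(1 − d/p))) = √(2 × 54,960 × 47.7 / (11.2 × 0.6943)).
= √(5,243,184 / 7.7757) ≈ 821.160.

Q* ≈ 821 castings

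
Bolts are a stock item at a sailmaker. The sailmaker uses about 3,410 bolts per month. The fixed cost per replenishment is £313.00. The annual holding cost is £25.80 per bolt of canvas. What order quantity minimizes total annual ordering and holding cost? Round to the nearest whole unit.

Q* ≈ 996 bolts

Annual demand D = 3,410 × 12 = 40,920.
EOQ = √(2DS / H) = √(2 × 40,920 × 313 / 25.8).
= √(25,615,920 / 25.8) = √992,865.1163 ≈ 996.426.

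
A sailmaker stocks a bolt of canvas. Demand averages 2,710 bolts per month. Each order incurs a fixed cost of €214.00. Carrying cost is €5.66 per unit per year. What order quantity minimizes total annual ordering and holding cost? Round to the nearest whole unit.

Q* ≈ 1,568 bolts

Annual demand D = 2,710 × 12 = 32,520.
EOQ = √(2DS / H) = √(2 × 32,520 × 214 / 5.66).
= √(13,918,560 / 5.66) = √2,459,109.5406 ≈ 1568.155.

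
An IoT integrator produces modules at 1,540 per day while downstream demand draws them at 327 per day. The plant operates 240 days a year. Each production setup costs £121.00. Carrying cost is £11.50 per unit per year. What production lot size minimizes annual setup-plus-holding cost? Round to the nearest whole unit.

Q* ≈ 1,448 modules

Annual demand D = 327 × 240 = 78,480.
Production build-up factor (1 − d/p) = 1 − 327/1,540 = 0.7877.
Q* = √(2DS / (H(1 − d/p))) = √(2 × 78,480 × 121 / (11.5 × 0.7877)).
= √(18,992,160 / 9.0581) ≈ 1447.999.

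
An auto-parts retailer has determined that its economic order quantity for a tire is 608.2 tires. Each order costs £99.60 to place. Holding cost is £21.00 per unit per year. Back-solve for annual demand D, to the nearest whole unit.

Squaring Q* = √(2DS/H) gives Q*² = 2DS/H.
From Q* = √(2DS/H): D = Q*²H / (2S) = 608.2² × 21 / (2 × 99.6) = 38996.245.

D ≈ 38,996 tires per year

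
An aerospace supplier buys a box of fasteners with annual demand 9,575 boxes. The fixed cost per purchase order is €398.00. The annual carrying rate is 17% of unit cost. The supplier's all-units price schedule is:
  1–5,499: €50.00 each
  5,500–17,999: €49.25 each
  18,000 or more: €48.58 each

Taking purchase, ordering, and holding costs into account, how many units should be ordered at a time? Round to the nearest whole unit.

Holding cost per unit per year at price C is H = 0.17·C.
Evaluate total cost at each tier's feasible EOQ or, if the EOQ is below the tier, at the tier's minimum quantity.
EOQ at €50.00 = 946.9 (feasible in tier 1): TC = 9,575×€50.00 + (9,575/946.9)×398 + (946.9/2)×0.17×€50.00 = €486,798.88.
EOQ at €49.25 = 954.1 < 5500, so use break Q=5500: TC = 9,575×€49.25 + (9,575/5500.0)×398 + (5500.0/2)×0.17×€49.25 = €495,286.01.
EOQ at €48.58 = 960.7 < 18000, so use break Q=18000: TC = 9,575×€48.58 + (9,575/18000.0)×398 + (18000.0/2)×0.17×€48.58 = €539,692.61.
Lowest total cost is €486,798.88 at Q = 946.9.

Q* ≈ 947 boxes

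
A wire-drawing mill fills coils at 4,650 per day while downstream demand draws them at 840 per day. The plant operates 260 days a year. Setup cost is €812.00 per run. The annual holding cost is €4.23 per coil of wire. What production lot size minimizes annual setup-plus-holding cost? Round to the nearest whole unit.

Annual demand D = 840 × 260 = 218,400.
Production build-up factor (1 − d/p) = 1 − 840/4,650 = 0.8194.
Q* = √(2DS / (H(1 − d/p))) = √(2 × 218,400 × 812 / (4.23 × 0.8194)).
= √(354,681,600 / 3.4659) ≈ 10116.100.

Q* ≈ 10,116 coils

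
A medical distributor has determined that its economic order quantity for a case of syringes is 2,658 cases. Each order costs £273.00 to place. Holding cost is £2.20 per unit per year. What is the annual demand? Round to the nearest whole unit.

The basic EOQ model gives Q* = √(2DS/H); rearrange for the unknown.
From Q* = √(2DS/H): D = Q*²H / (2S) = 2,658² × 2.2 / (2 × 273) = 28466.888.

D ≈ 28,467 cases per year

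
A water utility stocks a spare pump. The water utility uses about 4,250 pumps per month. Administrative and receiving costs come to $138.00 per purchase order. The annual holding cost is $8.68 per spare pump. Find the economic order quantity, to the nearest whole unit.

Annual demand D = 4,250 × 12 = 51,000.
EOQ = √(2DS / H) = √(2 × 51,000 × 138 / 8.68).
= √(14,076,000 / 8.68) = √1,621,658.9862 ≈ 1273.444.

Q* ≈ 1,273 pumps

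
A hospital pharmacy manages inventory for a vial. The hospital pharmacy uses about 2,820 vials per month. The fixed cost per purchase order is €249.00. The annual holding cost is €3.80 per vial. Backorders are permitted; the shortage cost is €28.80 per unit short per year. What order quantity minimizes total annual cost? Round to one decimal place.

Q* ≈ 2,240.5 vials

Annual demand D = 2,820 × 12 = 33,840.
With planned backorders, Q* = √(2DS/H) · √((H+B)/B).
√(2DS/H) = √(2 × 33,840 × 249 / 3.8) = 2105.901.
√((H+B)/B) = √((3.8+28.8)/28.8) = 1.0639.
Q* ≈ 2240.529.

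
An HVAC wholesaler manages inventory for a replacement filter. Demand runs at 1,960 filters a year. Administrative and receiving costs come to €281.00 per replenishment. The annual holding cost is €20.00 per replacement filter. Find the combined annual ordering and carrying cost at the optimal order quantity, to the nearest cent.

TC* ≈ €4,693.66

EOQ = √(2DS/H) = √(2 × 1,960 × 281 / 20) ≈ 234.68.
At Q*, ordering cost (D/Q*)S equals holding cost (Q*/2)H, each = √(DSH/2).
Minimum total = √(2DSH) = √(2 × 1,960 × 281 × 20) ≈ 4693.655.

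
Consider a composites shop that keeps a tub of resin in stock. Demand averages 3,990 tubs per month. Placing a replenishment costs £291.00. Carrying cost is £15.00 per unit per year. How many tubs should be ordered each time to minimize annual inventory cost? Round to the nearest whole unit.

Q* ≈ 1,363 tubs

Annual demand D = 3,990 × 12 = 47,880.
EOQ = √(2DS / H) = √(2 × 47,880 × 291 / 15).
= √(27,866,160 / 15) = √1,857,744 ≈ 1362.991.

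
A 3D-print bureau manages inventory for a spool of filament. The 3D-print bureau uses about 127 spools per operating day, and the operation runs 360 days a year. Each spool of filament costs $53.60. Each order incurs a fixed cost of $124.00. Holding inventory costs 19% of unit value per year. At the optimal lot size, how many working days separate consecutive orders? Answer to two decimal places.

T ≈ 8.31 days

Annual demand D = 127 × 360 = 45,720.
Holding cost H = 0.19 × $53.60 = $10.1840 per unit per year.
Q* = √(2DS/H) = √(2 × 45,720 × 124 / 10.184) ≈ 1055.16.
Cycle time = Q*/D × 360 = 1055.16 / 45,720 × 360 ≈ 8.308 days.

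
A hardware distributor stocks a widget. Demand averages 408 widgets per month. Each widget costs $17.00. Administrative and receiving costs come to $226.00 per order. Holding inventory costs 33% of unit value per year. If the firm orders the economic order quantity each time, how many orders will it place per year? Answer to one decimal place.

N ≈ 7.8 orders per year

Annual demand D = 408 × 12 = 4,896.
Holding cost H = 0.33 × $17.00 = $5.6100 per unit per year.
EOQ = √(2DS/H) = √(2 × 4,896 × 226 / 5.61) ≈ 628.07.
Orders per year = D / Q* = 4,896 / 628.07 ≈ 7.795.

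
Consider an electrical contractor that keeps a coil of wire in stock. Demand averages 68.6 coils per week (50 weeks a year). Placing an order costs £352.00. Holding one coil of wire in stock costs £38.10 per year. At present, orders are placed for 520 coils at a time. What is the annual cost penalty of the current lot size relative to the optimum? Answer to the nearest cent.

Extra cost ≈ £2,636.14 per year

Annual demand D = 68.6 × 50 = 3,430.
EOQ = √(2DS/H) = √(2 × 3,430 × 352 / 38.1) ≈ 251.75.
Cost at Q* = (D/Q*)S + (Q*/2)H = √(2DSH) ≈ £9,591.71.
Cost at Q = 520: (3,430/520)×352 + (520/2)×38.1 = £2,321.85 + £9,906.00 = £12,227.85.
Excess = £12,227.85 − £9,591.71 = £2,636.14.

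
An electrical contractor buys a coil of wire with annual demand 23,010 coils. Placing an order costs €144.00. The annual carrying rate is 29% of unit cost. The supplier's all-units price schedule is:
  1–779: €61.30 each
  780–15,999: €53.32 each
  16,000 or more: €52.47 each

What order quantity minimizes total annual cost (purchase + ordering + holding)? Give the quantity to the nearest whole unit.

Q* ≈ 780 coils

Holding cost per unit per year at price C is H = 0.29·C.
Evaluate total cost at each tier's feasible EOQ or, if the EOQ is below the tier, at the tier's minimum quantity.
EOQ at €61.30 = 610.6 (feasible in tier 1): TC = 23,010×€61.30 + (23,010/610.6)×144 + (610.6/2)×0.29×€61.30 = €1,421,366.85.
EOQ at €53.32 = 654.7 < 780, so use break Q=780: TC = 23,010×€53.32 + (23,010/780.0)×144 + (780.0/2)×0.29×€53.32 = €1,237,171.69.
EOQ at €52.47 = 659.9 < 16000, so use break Q=16000: TC = 23,010×€52.47 + (23,010/16000.0)×144 + (16000.0/2)×0.29×€52.47 = €1,329,272.19.
Lowest total cost is €1,237,171.69 at Q = 780.0.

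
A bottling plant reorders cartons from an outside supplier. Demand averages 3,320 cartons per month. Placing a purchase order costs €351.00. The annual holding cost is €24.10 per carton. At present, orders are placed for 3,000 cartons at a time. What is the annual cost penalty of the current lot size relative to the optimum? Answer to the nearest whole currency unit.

Extra cost ≈ €14,849 per year

Annual demand D = 3,320 × 12 = 39,840.
EOQ = √(2DS/H) = √(2 × 39,840 × 351 / 24.1) ≈ 1077.26.
Cost at Q* = (D/Q*)S + (Q*/2)H = √(2DSH) ≈ €25,961.92.
Cost at Q = 3,000: (39,840/3,000)×351 + (3,000/2)×24.1 = €4,661.28 + €36,150.00 = €40,811.28.
Excess = €40,811.28 − €25,961.92 = €14,849.36.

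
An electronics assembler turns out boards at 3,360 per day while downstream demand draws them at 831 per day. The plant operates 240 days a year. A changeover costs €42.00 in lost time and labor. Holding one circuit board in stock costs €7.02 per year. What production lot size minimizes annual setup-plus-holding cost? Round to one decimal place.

Annual demand D = 831 × 240 = 199,440.
Production build-up factor (1 − d/p) = 1 − 831/3,360 = 0.7527.
Q* = √(2DS / (H(1 − d/p))) = √(2 × 199,440 × 42 / (7.02 × 0.7527)).
= √(16,752,960 / 5.2838) ≈ 1780.625.

Q* ≈ 1,780.6 boards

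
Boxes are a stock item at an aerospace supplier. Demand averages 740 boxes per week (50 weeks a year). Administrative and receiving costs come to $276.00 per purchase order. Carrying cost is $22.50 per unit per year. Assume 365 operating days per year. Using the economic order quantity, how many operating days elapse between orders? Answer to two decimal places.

T ≈ 9.40 days

Annual demand D = 740 × 50 = 37,000.
Q* = √(2DS/H) = √(2 × 37,000 × 276 / 22.5) ≈ 952.75.
Cycle time = Q*/D × 365 = 952.75 / 37,000 × 365 ≈ 9.399 days.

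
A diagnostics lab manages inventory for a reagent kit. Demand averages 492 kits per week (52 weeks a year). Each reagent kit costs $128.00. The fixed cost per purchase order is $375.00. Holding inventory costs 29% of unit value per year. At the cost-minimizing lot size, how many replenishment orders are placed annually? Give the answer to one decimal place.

Annual demand D = 492 × 52 = 25,584.
Holding cost H = 0.29 × $128.00 = $37.1200 per unit per year.
EOQ = √(2DS/H) = √(2 × 25,584 × 375 / 37.12) ≈ 718.97.
Orders per year = D / Q* = 25,584 / 718.97 ≈ 35.584.

N ≈ 35.6 orders per year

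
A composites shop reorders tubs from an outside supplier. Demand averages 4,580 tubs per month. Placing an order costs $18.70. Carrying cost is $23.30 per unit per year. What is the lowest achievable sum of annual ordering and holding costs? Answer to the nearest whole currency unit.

TC* ≈ $6,920

Annual demand D = 4,580 × 12 = 54,960.
EOQ = √(2DS/H) = √(2 × 54,960 × 18.7 / 23.3) ≈ 297.02.
At Q*, ordering cost (D/Q*)S equals holding cost (Q*/2)H, each = √(DSH/2).
Minimum total = √(2DSH) = √(2 × 54,960 × 18.7 × 23.3) ≈ 6920.494.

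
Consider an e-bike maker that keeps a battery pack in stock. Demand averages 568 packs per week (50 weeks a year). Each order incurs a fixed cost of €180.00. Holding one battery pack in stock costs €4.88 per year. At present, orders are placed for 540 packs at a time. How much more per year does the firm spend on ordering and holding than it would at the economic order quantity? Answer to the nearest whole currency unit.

Extra cost ≈ €3,721 per year

Annual demand D = 568 × 50 = 28,400.
EOQ = √(2DS/H) = √(2 × 28,400 × 180 / 4.88) ≈ 1447.44.
Cost at Q* = (D/Q*)S + (Q*/2)H = √(2DSH) ≈ €7,063.51.
Cost at Q = 540: (28,400/540)×180 + (540/2)×4.88 = €9,466.67 + €1,317.60 = €10,784.27.
Excess = €10,784.27 − €7,063.51 = €3,720.76.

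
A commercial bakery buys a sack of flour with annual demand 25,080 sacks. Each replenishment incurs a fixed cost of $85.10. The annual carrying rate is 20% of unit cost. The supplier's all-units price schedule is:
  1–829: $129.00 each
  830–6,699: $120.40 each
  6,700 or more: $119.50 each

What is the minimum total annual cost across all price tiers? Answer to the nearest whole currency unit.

Holding cost per unit per year at price C is H = 0.20·C.
Evaluate total cost at each tier's feasible EOQ or, if the EOQ is below the tier, at the tier's minimum quantity.
EOQ at $129.00 = 406.8 (feasible in tier 1): TC = 25,080×$129.00 + (25,080/406.8)×85.1 + (406.8/2)×0.20×$129.00 = $3,245,814.30.
EOQ at $120.40 = 421.0 < 830, so use break Q=830: TC = 25,080×$120.40 + (25,080/830.0)×85.1 + (830.0/2)×0.20×$120.40 = $3,032,196.66.
EOQ at $119.50 = 422.6 < 6700, so use break Q=6700: TC = 25,080×$119.50 + (25,080/6700.0)×85.1 + (6700.0/2)×0.20×$119.50 = $3,077,443.55.
Lowest total cost among the candidates is at Q = 830.0.

TC* ≈ $3,032,197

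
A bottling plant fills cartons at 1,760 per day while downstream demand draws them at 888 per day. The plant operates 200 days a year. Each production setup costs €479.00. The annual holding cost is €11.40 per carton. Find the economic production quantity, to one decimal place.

Q* ≈ 5,488.5 cartons

Annual demand D = 888 × 200 = 177,600.
Production build-up factor (1 − d/p) = 1 − 888/1,760 = 0.4955.
Q* = √(2DS / (H(1 − d/p))) = √(2 × 177,600 × 479 / (11.4 × 0.4955)).
= √(170,140,800 / 5.6482) ≈ 5488.452.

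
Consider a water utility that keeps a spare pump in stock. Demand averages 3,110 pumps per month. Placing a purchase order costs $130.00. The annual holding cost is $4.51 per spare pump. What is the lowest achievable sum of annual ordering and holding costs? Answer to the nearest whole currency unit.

TC* ≈ $6,615

Annual demand D = 3,110 × 12 = 37,320.
Q* = √(2DS/H) = √(2 × 37,320 × 130 / 4.51) ≈ 1466.79.
At Q*, ordering cost (D/Q*)S equals holding cost (Q*/2)H, each = √(DSH/2).
Minimum total = √(2DSH) = √(2 × 37,320 × 130 × 4.51) ≈ 6615.242.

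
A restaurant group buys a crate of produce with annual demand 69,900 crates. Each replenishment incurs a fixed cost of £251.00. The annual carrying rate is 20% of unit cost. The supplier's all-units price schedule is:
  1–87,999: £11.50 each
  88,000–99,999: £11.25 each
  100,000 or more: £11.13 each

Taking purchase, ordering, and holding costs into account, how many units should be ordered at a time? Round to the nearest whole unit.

Holding cost per unit per year at price C is H = 0.20·C.
Candidates are each tier's EOQ (if it falls in that tier) and each price-break quantity.
EOQ at £11.50 = 3905.9 (feasible in tier 1): TC = 69,900×£11.50 + (69,900/3905.9)×251 + (3905.9/2)×0.20×£11.50 = £812,833.68.
EOQ at £11.25 = 3949.1 < 88000, so use break Q=88000: TC = 69,900×£11.25 + (69,900/88000.0)×251 + (88000.0/2)×0.20×£11.25 = £885,574.37.
EOQ at £11.13 = 3970.3 < 100000, so use break Q=100000: TC = 69,900×£11.13 + (69,900/100000.0)×251 + (100000.0/2)×0.20×£11.13 = £889,462.45.
Lowest total cost is £812,833.68 at Q = 3905.9.

Q* ≈ 3,906 crates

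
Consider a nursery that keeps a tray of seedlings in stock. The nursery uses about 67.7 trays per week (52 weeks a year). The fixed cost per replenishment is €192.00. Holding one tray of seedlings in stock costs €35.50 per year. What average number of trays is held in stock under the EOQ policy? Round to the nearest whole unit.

Average inventory ≈ 98 trays

Annual demand D = 67.7 × 52 = 3,520.4.
Q* = √(2DS/H) = √(2 × 3,520.4 × 192 / 35.5) ≈ 195.14.
Average inventory = Q*/2 ≈ 195.14 / 2 = 97.570.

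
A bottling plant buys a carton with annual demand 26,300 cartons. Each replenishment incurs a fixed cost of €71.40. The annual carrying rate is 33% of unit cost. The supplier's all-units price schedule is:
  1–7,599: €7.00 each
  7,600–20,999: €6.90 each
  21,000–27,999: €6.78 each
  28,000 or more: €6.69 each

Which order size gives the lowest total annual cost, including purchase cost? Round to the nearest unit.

Holding cost per unit per year at price C is H = 0.33·C.
Candidates are each tier's EOQ (if it falls in that tier) and each price-break quantity.
EOQ at €7.00 = 1275.1 (feasible in tier 1): TC = 26,300×€7.00 + (26,300/1275.1)×71.4 + (1275.1/2)×0.33×€7.00 = €187,045.42.
EOQ at €6.90 = 1284.3 < 7600, so use break Q=7600: TC = 26,300×€6.90 + (26,300/7600.0)×71.4 + (7600.0/2)×0.33×€6.90 = €190,369.68.
EOQ at €6.78 = 1295.6 < 21000, so use break Q=21000: TC = 26,300×€6.78 + (26,300/21000.0)×71.4 + (21000.0/2)×0.33×€6.78 = €201,896.12.
EOQ at €6.69 = 1304.3 < 28000, so use break Q=28000: TC = 26,300×€6.69 + (26,300/28000.0)×71.4 + (28000.0/2)×0.33×€6.69 = €206,921.86.
Lowest total cost is €187,045.42 at Q = 1275.1.

Q* ≈ 1,275 cartons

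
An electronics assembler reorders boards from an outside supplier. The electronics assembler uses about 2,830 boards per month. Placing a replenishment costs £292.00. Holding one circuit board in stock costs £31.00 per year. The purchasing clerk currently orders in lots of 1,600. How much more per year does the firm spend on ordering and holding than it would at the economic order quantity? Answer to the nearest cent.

Extra cost ≈ £6,202.30 per year

Annual demand D = 2,830 × 12 = 33,960.
EOQ = √(2DS/H) = √(2 × 33,960 × 292 / 31) ≈ 799.85.
Cost at Q* = (D/Q*)S + (Q*/2)H = √(2DSH) ≈ £24,795.40.
Cost at Q = 1,600: (33,960/1,600)×292 + (1,600/2)×31 = £6,197.70 + £24,800.00 = £30,997.70.
Excess = £30,997.70 − £24,795.40 = £6,202.30.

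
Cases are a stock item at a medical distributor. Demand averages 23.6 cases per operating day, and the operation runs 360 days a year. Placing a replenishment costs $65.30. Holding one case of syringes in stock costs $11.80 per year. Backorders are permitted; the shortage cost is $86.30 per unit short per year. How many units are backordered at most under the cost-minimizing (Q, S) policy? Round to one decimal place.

Annual demand D = 23.6 × 360 = 8,496.
With planned backorders, Q* = √(2DS/H) · √((H+B)/B).
√(2DS/H) = √(2 × 8,496 × 65.3 / 11.8) = 306.646.
√((H+B)/B) = √((11.8+86.3)/86.3) = 1.0662.
Q* ≈ 326.939.
S* = Q* · H/(H+B) = 326.939 × 11.8/98.1 ≈ 39.326.

S* ≈ 39.3 cases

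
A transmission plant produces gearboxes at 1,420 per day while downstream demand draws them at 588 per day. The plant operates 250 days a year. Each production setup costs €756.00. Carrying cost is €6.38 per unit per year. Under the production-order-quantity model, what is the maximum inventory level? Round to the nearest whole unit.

Annual demand D = 588 × 250 = 147,000.
Production build-up factor (1 − d/p) = 1 − 588/1,420 = 0.5859.
Q* = √(2DS / (H(1 − d/p))) = √(2 × 147,000 × 756 / (6.38 × 0.5859)).
= √(222,264,000 / 3.7381) ≈ 7710.930.
Maximum inventory = Q*(1 − d/p) = 7710.930 × 0.5859 ≈ 4517.953.

I_max ≈ 4,518 gearboxes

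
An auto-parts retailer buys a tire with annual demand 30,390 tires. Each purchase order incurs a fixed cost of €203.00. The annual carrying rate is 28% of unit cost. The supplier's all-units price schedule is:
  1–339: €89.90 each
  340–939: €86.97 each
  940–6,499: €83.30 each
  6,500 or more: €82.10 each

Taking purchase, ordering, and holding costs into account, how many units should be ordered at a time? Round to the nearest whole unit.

Holding cost per unit per year at price C is H = 0.28·C.
For each price level, check whether its EOQ is feasible; otherwise the best quantity at that price is the breakpoint.
Tier 1 (€89.90): EOQ = 700.1 exceeds tier's upper bound 339, so this tier is dominated.
EOQ at €86.97 = 711.8 (feasible in tier 2): TC = 30,390×€86.97 + (30,390/711.8)×203 + (711.8/2)×0.28×€86.97 = €2,660,352.03.
EOQ at €83.30 = 727.3 < 940, so use break Q=940: TC = 30,390×€83.30 + (30,390/940.0)×203 + (940.0/2)×0.28×€83.30 = €2,549,012.23.
EOQ at €82.10 = 732.6 < 6500, so use break Q=6500: TC = 30,390×€82.10 + (30,390/6500.0)×203 + (6500.0/2)×0.28×€82.10 = €2,570,679.10.
Lowest total cost is €2,549,012.23 at Q = 940.0.

Q* ≈ 940 tires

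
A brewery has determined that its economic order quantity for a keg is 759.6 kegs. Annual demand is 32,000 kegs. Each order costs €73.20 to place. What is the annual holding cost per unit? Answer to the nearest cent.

H ≈ €8.12

Squaring Q* = √(2DS/H) gives Q*² = 2DS/H.
From Q* = √(2DS/H): H = 2DS / Q*² = 2 × 32,000 × 73.2 / 759.6² = 8.1193.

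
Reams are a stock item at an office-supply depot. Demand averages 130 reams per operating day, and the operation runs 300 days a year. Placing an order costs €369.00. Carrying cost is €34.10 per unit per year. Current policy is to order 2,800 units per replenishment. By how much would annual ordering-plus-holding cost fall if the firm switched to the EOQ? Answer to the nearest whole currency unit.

Annual demand D = 130 × 300 = 39,000.
EOQ = √(2DS/H) = √(2 × 39,000 × 369 / 34.1) ≈ 918.72.
Cost at Q* = (D/Q*)S + (Q*/2)H = √(2DSH) ≈ €31,328.36.
Cost at Q = 2,800: (39,000/2,800)×369 + (2,800/2)×34.1 = €5,139.64 + €47,740.00 = €52,879.64.
Excess = €52,879.64 − €31,328.36 = €21,551.28.

Extra cost ≈ €21,551 per year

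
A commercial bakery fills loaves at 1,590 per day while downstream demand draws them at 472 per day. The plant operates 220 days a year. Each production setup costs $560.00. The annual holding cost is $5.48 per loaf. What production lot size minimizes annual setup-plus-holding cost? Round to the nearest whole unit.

Annual demand D = 472 × 220 = 103,840.
Production build-up factor (1 − d/p) = 1 − 472/1,590 = 0.7031.
Q* = √(2DS / (H(1 − d/p))) = √(2 × 103,840 × 560 / (5.48 × 0.7031)).
= √(116,300,800 / 3.8532) ≈ 5493.874.

Q* ≈ 5,494 loaves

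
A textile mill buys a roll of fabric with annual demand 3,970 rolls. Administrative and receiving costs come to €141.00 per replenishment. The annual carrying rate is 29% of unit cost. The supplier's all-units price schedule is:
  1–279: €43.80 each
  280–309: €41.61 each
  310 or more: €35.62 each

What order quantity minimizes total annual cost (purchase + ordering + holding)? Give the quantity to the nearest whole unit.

Q* ≈ 329 rolls

Holding cost per unit per year at price C is H = 0.29·C.
Evaluate total cost at each tier's feasible EOQ or, if the EOQ is below the tier, at the tier's minimum quantity.
Tier 1 (€43.80): EOQ = 296.9 exceeds tier's upper bound 279, so this tier is dominated.
EOQ at €41.61 = 304.6 (feasible in tier 2): TC = 3,970×€41.61 + (3,970/304.6)×141 + (304.6/2)×0.29×€41.61 = €168,867.21.
EOQ at €35.62 = 329.2 (feasible in tier 3): TC = 3,970×€35.62 + (3,970/329.2)×141 + (329.2/2)×0.29×€35.62 = €144,812.08.
Lowest total cost is €144,812.08 at Q = 329.2.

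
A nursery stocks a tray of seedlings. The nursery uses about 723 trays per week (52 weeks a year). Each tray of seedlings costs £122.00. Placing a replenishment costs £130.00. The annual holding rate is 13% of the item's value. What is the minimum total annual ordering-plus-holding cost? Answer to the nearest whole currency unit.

Annual demand D = 723 × 52 = 37,596.
Holding cost H = 0.13 × £122.00 = £15.8600 per unit per year.
Q* = √(2DS/H) = √(2 × 37,596 × 130 / 15.86) ≈ 785.07.
At the optimum the two cost components are equal, so total cost = 2·(Q*/2)H = Q*·H.
Minimum total = √(2DSH) = √(2 × 37,596 × 130 × 15.86) ≈ 12451.139.

TC* ≈ £12,451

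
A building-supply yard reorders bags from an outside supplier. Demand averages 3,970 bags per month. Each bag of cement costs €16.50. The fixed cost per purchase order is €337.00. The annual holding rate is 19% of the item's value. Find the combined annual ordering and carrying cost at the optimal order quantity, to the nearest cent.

TC* ≈ €10,033.09

Annual demand D = 3,970 × 12 = 47,640.
Holding cost H = 0.19 × €16.50 = €3.1350 per unit per year.
The optimal lot size = √(2DS/H) = √(2 × 47,640 × 337 / 3.135) ≈ 3200.35.
At Q*, ordering cost (D/Q*)S equals holding cost (Q*/2)H, each = √(DSH/2).
Minimum total = √(2DSH) = √(2 × 47,640 × 337 × 3.135) ≈ 10033.087.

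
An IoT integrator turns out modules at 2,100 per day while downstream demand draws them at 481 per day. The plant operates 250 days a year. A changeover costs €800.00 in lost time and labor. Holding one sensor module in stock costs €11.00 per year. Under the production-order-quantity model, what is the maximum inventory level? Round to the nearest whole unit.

I_max ≈ 3,672 modules

Annual demand D = 481 × 250 = 120,250.
Production build-up factor (1 − d/p) = 1 − 481/2,100 = 0.7710.
Q* = √(2DS / (H(1 − d/p))) = √(2 × 120,250 × 800 / (11 × 0.7710)).
= √(192,400,000 / 8.4805) ≈ 4763.130.
Maximum inventory = Q*(1 − d/p) = 4763.130 × 0.7710 ≈ 3672.146.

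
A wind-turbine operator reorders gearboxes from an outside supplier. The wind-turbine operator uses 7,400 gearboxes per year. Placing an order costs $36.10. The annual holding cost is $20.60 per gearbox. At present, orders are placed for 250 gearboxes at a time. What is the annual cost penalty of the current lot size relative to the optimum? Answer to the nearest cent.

Extra cost ≈ $326.01 per year

EOQ = √(2DS/H) = √(2 × 7,400 × 36.1 / 20.6) ≈ 161.05.
Cost at Q* = (D/Q*)S + (Q*/2)H = √(2DSH) ≈ $3,317.55.
Cost at Q = 250: (7,400/250)×36.1 + (250/2)×20.6 = $1,068.56 + $2,575.00 = $3,643.56.
Excess = $3,643.56 − $3,317.55 = $326.01.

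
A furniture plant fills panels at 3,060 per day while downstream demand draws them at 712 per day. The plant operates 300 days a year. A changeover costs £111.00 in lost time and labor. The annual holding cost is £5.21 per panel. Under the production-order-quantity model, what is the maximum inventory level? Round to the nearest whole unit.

I_max ≈ 2,643 panels

Annual demand D = 712 × 300 = 213,600.
Production build-up factor (1 − d/p) = 1 − 712/3,060 = 0.7673.
Q* = √(2DS / (H(1 − d/p))) = √(2 × 213,600 × 111 / (5.21 × 0.7673)).
= √(47,419,200 / 3.9977) ≈ 3444.054.
Maximum inventory = Q*(1 − d/p) = 3444.054 × 0.7673 ≈ 2642.692.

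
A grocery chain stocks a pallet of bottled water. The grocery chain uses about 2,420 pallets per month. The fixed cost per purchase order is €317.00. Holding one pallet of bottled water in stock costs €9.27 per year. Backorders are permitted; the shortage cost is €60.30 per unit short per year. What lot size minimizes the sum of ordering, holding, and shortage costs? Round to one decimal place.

Q* ≈ 1,513.8 pallets

Annual demand D = 2,420 × 12 = 29,040.
With planned backorders, Q* = √(2DS/H) · √((H+B)/B).
√(2DS/H) = √(2 × 29,040 × 317 / 9.27) = 1409.299.
√((H+B)/B) = √((9.27+60.3)/60.3) = 1.0741.
Q* ≈ 1513.754.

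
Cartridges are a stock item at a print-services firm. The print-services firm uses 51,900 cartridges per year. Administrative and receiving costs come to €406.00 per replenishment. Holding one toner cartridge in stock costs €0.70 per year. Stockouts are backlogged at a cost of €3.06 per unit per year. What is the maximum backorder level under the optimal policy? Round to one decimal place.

S* ≈ 1,601.2 cartridges

With planned backorders, Q* = √(2DS/H) · √((H+B)/B).
√(2DS/H) = √(2 × 51,900 × 406 / 0.7) = 7759.124.
√((H+B)/B) = √((0.7+3.06)/3.06) = 1.1085.
Q* ≈ 8600.939.
S* = Q* · H/(H+B) = 8600.939 × 0.7/3.76 ≈ 1601.239.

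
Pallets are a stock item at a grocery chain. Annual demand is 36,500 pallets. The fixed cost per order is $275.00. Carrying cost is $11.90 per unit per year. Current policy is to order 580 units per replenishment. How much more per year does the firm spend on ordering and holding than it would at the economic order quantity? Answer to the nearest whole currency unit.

EOQ = √(2DS/H) = √(2 × 36,500 × 275 / 11.9) ≈ 1298.84.
Cost at Q* = (D/Q*)S + (Q*/2)H = √(2DSH) ≈ $15,456.15.
Cost at Q = 580: (36,500/580)×275 + (580/2)×11.9 = $17,306.03 + $3,451.00 = $20,757.03.
Excess = $20,757.03 − $15,456.15 = $5,300.89.

Extra cost ≈ $5,301 per year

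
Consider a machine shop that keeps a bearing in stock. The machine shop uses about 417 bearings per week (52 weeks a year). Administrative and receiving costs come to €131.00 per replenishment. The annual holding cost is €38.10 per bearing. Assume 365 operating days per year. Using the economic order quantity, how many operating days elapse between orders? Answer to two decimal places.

Annual demand D = 417 × 52 = 21,684.
EOQ = √(2DS/H) = √(2 × 21,684 × 131 / 38.1) ≈ 386.15.
Cycle time = Q*/D × 365 = 386.15 / 21,684 × 365 ≈ 6.500 days.

T ≈ 6.50 days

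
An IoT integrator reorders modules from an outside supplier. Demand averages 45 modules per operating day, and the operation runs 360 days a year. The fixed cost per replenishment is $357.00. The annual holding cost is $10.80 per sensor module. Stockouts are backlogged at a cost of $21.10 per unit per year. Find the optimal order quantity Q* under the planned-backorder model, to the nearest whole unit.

Annual demand D = 45 × 360 = 16,200.
With planned backorders, Q* = √(2DS/H) · √((H+B)/B).
√(2DS/H) = √(2 × 16,200 × 357 / 10.8) = 1034.891.
√((H+B)/B) = √((10.8+21.1)/21.1) = 1.2296.
Q* ≈ 1272.474.

Q* ≈ 1,272 modules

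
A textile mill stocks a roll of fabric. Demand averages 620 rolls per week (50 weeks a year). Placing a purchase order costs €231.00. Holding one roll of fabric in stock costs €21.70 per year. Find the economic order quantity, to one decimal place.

Q* ≈ 812.4 rolls

Annual demand D = 620 × 50 = 31,000.
EOQ = √(2DS / H) = √(2 × 31,000 × 231 / 21.7).
= √(14,322,000 / 21.7) = √660,000 ≈ 812.404.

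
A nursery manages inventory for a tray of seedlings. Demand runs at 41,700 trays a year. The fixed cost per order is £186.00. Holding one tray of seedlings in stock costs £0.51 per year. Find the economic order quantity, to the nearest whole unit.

EOQ = √(2DS / H) = √(2 × 41,700 × 186 / 0.51).
= √(15,512,400 / 0.51) = √30,416,470.5882 ≈ 5515.113.

Q* ≈ 5,515 trays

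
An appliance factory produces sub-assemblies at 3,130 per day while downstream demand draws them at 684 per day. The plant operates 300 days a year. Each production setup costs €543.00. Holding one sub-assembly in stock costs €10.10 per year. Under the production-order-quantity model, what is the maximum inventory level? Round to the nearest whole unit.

I_max ≈ 4,152 sub-assemblies

Annual demand D = 684 × 300 = 205,200.
Production build-up factor (1 − d/p) = 1 − 684/3,130 = 0.7815.
Q* = √(2DS / (H(1 − d/p))) = √(2 × 205,200 × 543 / (10.1 × 0.7815)).
= √(222,847,200 / 7.8928) ≈ 5313.575.
Maximum inventory = Q*(1 − d/p) = 5313.575 × 0.7815 ≈ 4152.398.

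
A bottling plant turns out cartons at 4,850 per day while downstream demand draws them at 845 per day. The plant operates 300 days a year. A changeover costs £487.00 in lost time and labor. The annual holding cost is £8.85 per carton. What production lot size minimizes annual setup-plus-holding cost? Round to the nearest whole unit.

Annual demand D = 845 × 300 = 253,500.
Production build-up factor (1 − d/p) = 1 − 845/4,850 = 0.8258.
Q* = √(2DS / (H(1 − d/p))) = √(2 × 253,500 × 487 / (8.85 × 0.8258)).
= √(246,909,000 / 7.3081) ≈ 5812.546.

Q* ≈ 5,813 cartons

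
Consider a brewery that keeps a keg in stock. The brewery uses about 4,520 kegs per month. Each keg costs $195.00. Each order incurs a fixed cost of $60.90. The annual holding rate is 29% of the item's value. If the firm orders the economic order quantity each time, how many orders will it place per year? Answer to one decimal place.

N ≈ 158.7 orders per year

Annual demand D = 4,520 × 12 = 54,240.
Holding cost H = 0.29 × $195.00 = $56.5500 per unit per year.
Q* = √(2DS/H) = √(2 × 54,240 × 60.9 / 56.55) ≈ 341.80.
Orders per year = D / Q* = 54,240 / 341.80 ≈ 158.691.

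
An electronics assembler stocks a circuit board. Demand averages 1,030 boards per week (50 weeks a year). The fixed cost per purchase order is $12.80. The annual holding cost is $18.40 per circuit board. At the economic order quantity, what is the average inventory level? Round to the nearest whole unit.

Average inventory ≈ 134 boards

Annual demand D = 1,030 × 50 = 51,500.
Q* = √(2DS/H) = √(2 × 51,500 × 12.8 / 18.4) ≈ 267.68.
Average inventory = Q*/2 ≈ 267.68 / 2 = 133.840.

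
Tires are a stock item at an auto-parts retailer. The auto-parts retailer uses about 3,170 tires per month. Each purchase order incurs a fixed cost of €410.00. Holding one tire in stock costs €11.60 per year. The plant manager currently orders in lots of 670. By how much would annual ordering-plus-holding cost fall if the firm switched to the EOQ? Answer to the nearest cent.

Extra cost ≈ €8,142.21 per year

Annual demand D = 3,170 × 12 = 38,040.
EOQ = √(2DS/H) = √(2 × 38,040 × 410 / 11.6) ≈ 1639.83.
Cost at Q* = (D/Q*)S + (Q*/2)H = √(2DSH) ≈ €19,022.00.
Cost at Q = 670: (38,040/670)×410 + (670/2)×11.6 = €23,278.21 + €3,886.00 = €27,164.21.
Excess = €27,164.21 − €19,022.00 = €8,142.21.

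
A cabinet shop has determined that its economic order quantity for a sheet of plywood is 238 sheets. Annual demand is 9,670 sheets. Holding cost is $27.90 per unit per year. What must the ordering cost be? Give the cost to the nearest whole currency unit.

S ≈ $82

The basic EOQ model gives Q* = √(2DS/H); rearrange for the unknown.
From Q* = √(2DS/H): S = Q*²H / (2D) = 238² × 27.9 / (2 × 9,670) = 81.7150.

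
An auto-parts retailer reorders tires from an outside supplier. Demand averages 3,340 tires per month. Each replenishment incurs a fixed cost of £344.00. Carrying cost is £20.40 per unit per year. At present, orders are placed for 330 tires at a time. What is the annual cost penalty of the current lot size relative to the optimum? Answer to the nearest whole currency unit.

Extra cost ≈ £21,429 per year

Annual demand D = 3,340 × 12 = 40,080.
EOQ = √(2DS/H) = √(2 × 40,080 × 344 / 20.4) ≈ 1162.63.
Cost at Q* = (D/Q*)S + (Q*/2)H = √(2DSH) ≈ £23,717.73.
Cost at Q = 330: (40,080/330)×344 + (330/2)×20.4 = £41,780.36 + £3,366.00 = £45,146.36.
Excess = £45,146.36 − £23,717.73 = £21,428.63.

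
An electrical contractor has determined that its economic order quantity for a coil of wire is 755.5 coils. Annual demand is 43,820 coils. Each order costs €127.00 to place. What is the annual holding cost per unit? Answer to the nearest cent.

H ≈ €19.50

The basic EOQ model gives Q* = √(2DS/H); rearrange for the unknown.
From Q* = √(2DS/H): H = 2DS / Q*² = 2 × 43,820 × 127 / 755.5² = 19.5001.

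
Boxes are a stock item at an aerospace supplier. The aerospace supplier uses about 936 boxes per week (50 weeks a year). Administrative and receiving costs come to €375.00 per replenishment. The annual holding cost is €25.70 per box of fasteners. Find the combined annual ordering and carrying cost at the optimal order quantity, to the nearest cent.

TC* ≈ €30,034.48

Annual demand D = 936 × 50 = 46,800.
Q* = √(2DS/H) = √(2 × 46,800 × 375 / 25.7) ≈ 1168.66.
At the optimum the two cost components are equal, so total cost = 2·(Q*/2)H = Q*·H.
Minimum total = √(2DSH) = √(2 × 46,800 × 375 × 25.7) ≈ 30034.480.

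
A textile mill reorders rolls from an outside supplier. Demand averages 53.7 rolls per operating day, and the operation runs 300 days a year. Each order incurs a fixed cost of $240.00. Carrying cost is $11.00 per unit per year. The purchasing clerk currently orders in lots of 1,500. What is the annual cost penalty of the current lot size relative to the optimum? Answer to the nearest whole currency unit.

Annual demand D = 53.7 × 300 = 16,110.
EOQ = √(2DS/H) = √(2 × 16,110 × 240 / 11) ≈ 838.44.
Cost at Q* = (D/Q*)S + (Q*/2)H = √(2DSH) ≈ $9,222.84.
Cost at Q = 1,500: (16,110/1,500)×240 + (1,500/2)×11 = $2,577.60 + $8,250.00 = $10,827.60.
Excess = $10,827.60 − $9,222.84 = $1,604.76.

Extra cost ≈ $1,605 per year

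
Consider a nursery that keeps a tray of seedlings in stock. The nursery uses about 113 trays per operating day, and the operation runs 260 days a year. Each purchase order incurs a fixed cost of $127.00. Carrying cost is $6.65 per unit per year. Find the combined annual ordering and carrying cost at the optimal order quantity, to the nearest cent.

TC* ≈ $7,044.56

Annual demand D = 113 × 260 = 29,380.
The optimal lot size = √(2DS/H) = √(2 × 29,380 × 127 / 6.65) ≈ 1059.33.
At the optimum the two cost components are equal, so total cost = 2·(Q*/2)H = Q*·H.
Minimum total = √(2DSH) = √(2 × 29,380 × 127 × 6.65) ≈ 7044.555.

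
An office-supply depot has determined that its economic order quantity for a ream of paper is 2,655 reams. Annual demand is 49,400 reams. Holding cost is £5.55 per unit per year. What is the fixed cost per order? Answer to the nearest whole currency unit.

Invert the EOQ relation Q*² = 2DS/H.
From Q* = √(2DS/H): S = Q*²H / (2D) = 2,655² × 5.55 / (2 × 49,400) = 395.9726.

S ≈ £396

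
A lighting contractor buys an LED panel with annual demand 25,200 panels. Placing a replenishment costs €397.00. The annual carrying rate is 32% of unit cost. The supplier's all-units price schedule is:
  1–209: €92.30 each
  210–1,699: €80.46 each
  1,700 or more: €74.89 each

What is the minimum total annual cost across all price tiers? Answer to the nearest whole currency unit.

TC* ≈ €1,913,483

Holding cost per unit per year at price C is H = 0.32·C.
For each price level, check whether its EOQ is feasible; otherwise the best quantity at that price is the breakpoint.
Tier 1 (€92.30): EOQ = 823.1 exceeds tier's upper bound 209, so this tier is dominated.
EOQ at €80.46 = 881.5 (feasible in tier 2): TC = 25,200×€80.46 + (25,200/881.5)×397 + (881.5/2)×0.32×€80.46 = €2,050,289.37.
EOQ at €74.89 = 913.7 < 1700, so use break Q=1700: TC = 25,200×€74.89 + (25,200/1700.0)×397 + (1700.0/2)×0.32×€74.89 = €1,913,483.02.
Lowest total cost among the candidates is at Q = 1700.0.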